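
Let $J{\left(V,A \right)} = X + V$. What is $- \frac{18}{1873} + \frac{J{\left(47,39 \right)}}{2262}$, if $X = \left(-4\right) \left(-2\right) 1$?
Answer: $\frac{62299}{4236726} \approx 0.014705$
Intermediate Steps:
$X = 8$ ($X = 8 \cdot 1 = 8$)
$J{\left(V,A \right)} = 8 + V$
$- \frac{18}{1873} + \frac{J{\left(47,39 \right)}}{2262} = - \frac{18}{1873} + \frac{8 + 47}{2262} = \left(-18\right) \frac{1}{1873} + 55 \cdot \frac{1}{2262} = - \frac{18}{1873} + \frac{55}{2262} = \frac{62299}{4236726}$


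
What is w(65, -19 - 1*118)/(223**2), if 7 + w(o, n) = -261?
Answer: -268/49729 ≈ -0.0053892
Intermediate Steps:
w(o, n) = -268 (w(o, n) = -7 - 261 = -268)
w(65, -19 - 1*118)/(223**2) = -268/(223**2) = -268/49729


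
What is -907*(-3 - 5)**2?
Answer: -58048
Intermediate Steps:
-907*(-3 - 5)**2 = -907*(-8)**2 = -907*64 = -58048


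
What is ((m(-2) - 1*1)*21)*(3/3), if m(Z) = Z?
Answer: -63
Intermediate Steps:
((m(-2) - 1*1)*21)*(3/3) = ((-2 - 1*1)*21)*(3/3) = ((-2 - 1)*21)*(3*(⅓)) = -3*21*1 = -63*1 = -63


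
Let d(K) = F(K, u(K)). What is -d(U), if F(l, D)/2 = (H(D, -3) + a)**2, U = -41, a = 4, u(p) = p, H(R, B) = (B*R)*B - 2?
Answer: -269378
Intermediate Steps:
H(R, B) = -2 + R*B**2 (H(R, B) = R*B**2 - 2 = -2 + R*B**2)
F(l, D) = 2*(2 + 9*D)**2 (F(l, D) = 2*((-2 + D*(-3)**2) + 4)**2 = 2*((-2 + D*9) + 4)**2 = 2*((-2 + 9*D) + 4)**2 = 2*(2 + 9*D)**2)
d(K) = 2*(2 + 9*K)**2
-d(U) = -2*(2 + 9*(-41))**2 = -2*(2 - 369)**2 = -2*(-367)**2 = -2*134689 = -1*269378 = -269378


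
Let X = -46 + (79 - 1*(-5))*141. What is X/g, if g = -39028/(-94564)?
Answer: 278916518/9757 ≈ 28586.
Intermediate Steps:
X = 11798 (X = -46 + (79 + 5)*141 = -46 + 84*141 = -46 + 11844 = 11798)
g = 9757/23641 (g = -39028*(-1/94564) = 9757/23641 ≈ 0.41271)
X/g = 11798/(9757/23641) = 11798*(23641/9757) = 278916518/9757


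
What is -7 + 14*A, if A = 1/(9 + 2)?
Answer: -63/11 ≈ -5.7273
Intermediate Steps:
A = 1/11 ≈ 0.090909
-7 + 14*A = -7 + 14*(1/11) = -7 + 14/11 = -63/11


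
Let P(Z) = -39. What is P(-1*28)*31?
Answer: -1209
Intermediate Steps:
P(-1*28)*31 = -39*31 = -1209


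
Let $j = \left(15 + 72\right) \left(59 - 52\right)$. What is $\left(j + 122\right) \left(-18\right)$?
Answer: $-13158$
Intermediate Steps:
$j = 609$ ($j = 87 \cdot 7 = 609$)
$\left(j + 122\right) \left(-18\right) = \left(609 + 122\right) \left(-18\right) = 731 \left(-18\right) = -13158$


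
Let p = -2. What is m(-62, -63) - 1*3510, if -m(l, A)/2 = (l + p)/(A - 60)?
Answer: -431858/123 ≈ -3511.0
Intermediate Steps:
m(l, A) = -2*(-2 + l)/(-60 + A) (m(l, A) = -2*(l - 2)/(A - 60) = -2*(-2 + l)/(-60 + A))
m(-62, -63) - 1*3510 = 2*(2 - 1*(-62))/(-60 - 63) - 1*3510 = 2*(2 + 62)/(-123) - 3510 = 2*(-1/123)*64 - 3510 = -128/123 - 3510 = -431858/123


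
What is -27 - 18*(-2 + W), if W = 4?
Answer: -63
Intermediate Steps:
-27 - 18*(-2 + W) = -27 - 18*(-2 + 4) = -27 - 18*2 = -27 - 36 = -63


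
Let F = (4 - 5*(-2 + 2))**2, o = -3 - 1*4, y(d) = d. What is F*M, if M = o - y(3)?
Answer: -160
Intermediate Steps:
o = -7 (o = -3 - 4 = -7)
M = -10 (M = -7 - 1*3 = -7 - 3 = -10)
F = 16 (F = (4 - 5*0)**2 = (4 + 0)**2 = 4**2 = 16)
F*M = 16*(-10) = -160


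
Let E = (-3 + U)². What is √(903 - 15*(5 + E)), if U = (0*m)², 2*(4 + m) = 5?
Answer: 3*√77 ≈ 26.325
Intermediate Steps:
m = -3/2 (m = -4 + (½)*5 = -4 + 5/2 = -3/2 ≈ -1.5000)
U = 0 (U = (0*(-3/2))² = 0² = 0)
E = 9 (E = (-3 + 0)² = (-3)² = 9)
√(903 - 15*(5 + E)) = √(903 - 15*(5 + 9)) = √(903 - 15*14) = √(903 - 210) = √693 = 3*√77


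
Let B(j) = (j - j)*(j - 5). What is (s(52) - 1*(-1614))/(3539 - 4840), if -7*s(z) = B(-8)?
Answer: -1614/1301 ≈ -1.2406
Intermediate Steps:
B(j) = 0 (B(j) = 0*(-5 + j) = 0)
s(z) = 0 (s(z) = -1/7*0 = 0)
(s(52) - 1*(-1614))/(3539 - 4840) = (0 - 1*(-1614))/(3539 - 4840) = (0 + 1614)/(-1301) = 1614*(-1/1301) = -1614/1301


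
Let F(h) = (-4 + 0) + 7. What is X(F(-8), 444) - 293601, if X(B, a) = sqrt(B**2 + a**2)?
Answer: -293601 + 3*sqrt(21905) ≈ -2.9316e+5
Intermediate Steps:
F(h) = 3 (F(h) = -4 + 7 = 3)
X(F(-8), 444) - 293601 = sqrt(3**2 + 444**2) - 293601 = sqrt(9 + 197136) - 293601 = sqrt(197145) - 293601 = 3*sqrt(21905) - 293601 = -293601 + 3*sqrt(21905)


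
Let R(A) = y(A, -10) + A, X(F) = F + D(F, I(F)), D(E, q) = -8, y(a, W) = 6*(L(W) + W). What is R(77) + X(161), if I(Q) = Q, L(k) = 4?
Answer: 194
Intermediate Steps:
y(a, W) = 24 + 6*W (y(a, W) = 6*(4 + W) = 24 + 6*W)
X(F) = -8 + F (X(F) = F - 8 = -8 + F)
R(A) = -36 + A (R(A) = (24 + 6*(-10)) + A = (24 - 60) + A = -36 + A)
R(77) + X(161) = (-36 + 77) + (-8 + 161) = 41 + 153 = 194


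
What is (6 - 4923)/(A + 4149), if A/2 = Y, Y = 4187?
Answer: -4917/12523 ≈ -0.39264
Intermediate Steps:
A = 8374 (A = 2*4187 = 8374)
(6 - 4923)/(A + 4149) = (6 - 4923)/(8374 + 4149) = -4917/12523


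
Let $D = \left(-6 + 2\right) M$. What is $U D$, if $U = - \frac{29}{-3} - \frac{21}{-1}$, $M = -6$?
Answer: $736$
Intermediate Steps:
$U = \frac{92}{3}$ ($U = \left(-29\right) \left(- \frac{1}{3}\right) - -21 = \frac{29}{3} + 21 = \frac{92}{3} \approx 30.667$)
$D = 24$ ($D = \left(-6 + 2\right) \left(-6\right) = \left(-4\right) \left(-6\right) = 24$)
$U D = \frac{92}{3} \cdot 24 = 736$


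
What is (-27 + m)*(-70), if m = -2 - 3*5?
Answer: 3080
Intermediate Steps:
m = -17 (m = -2 - 15 = -17)
(-27 + m)*(-70) = (-27 - 17)*(-70) = -44*(-70) = 3080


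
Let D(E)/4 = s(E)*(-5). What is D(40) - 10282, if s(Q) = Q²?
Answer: -42282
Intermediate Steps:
D(E) = -20*E² (D(E) = 4*(E²*(-5)) = 4*(-5*E²) = -20*E²)
D(40) - 10282 = -20*40² - 10282 = -20*1600 - 10282 = -32000 - 10282 = -42282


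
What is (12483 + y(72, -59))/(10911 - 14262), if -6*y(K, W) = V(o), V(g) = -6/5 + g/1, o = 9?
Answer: -124817/33510 ≈ -3.7248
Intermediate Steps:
V(g) = -6/5 + g (V(g) = -6*⅕ + g*1 = -6/5 + g)
y(K, W) = -13/10 (y(K, W) = -(-6/5 + 9)/6 = -⅙*39/5 = -13/10)
(12483 + y(72, -59))/(10911 - 14262) = (12483 - 13/10)/(10911 - 14262) = (124817/10)/(-3351) = (124817/10)*(-1/3351) = -124817/33510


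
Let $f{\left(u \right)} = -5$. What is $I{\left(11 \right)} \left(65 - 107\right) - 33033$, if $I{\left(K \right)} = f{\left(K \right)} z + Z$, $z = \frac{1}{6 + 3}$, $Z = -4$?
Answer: $- \frac{98525}{3} \approx -32842.0$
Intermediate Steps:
$z = \frac{1}{9} \approx 0.11111$
$I{\left(K \right)} = - \frac{41}{9}$ ($I{\left(K \right)} = \left(-5\right) \frac{1}{9} - 4 = - \frac{5}{9} - 4 = - \frac{41}{9}$)
$I{\left(11 \right)} \left(65 - 107\right) - 33033 = - \frac{41 \left(65 - 107\right)}{9} - 33033 = \left(- \frac{41}{9}\right) \left(-42\right) - 33033 = \frac{574}{3} - 33033 = - \frac{98525}{3}$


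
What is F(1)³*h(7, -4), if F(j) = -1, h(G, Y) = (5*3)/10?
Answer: -3/2 ≈ -1.5000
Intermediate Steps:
h(G, Y) = 3/2 (h(G, Y) = 15*(⅒) = 3/2)
F(1)³*h(7, -4) = (-1)³*(3/2) = -1*3/2 = -3/2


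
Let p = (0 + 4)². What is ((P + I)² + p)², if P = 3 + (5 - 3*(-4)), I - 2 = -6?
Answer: 73984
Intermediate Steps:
I = -4 (I = 2 - 6 = -4)
p = 16 (p = 4² = 16)
P = 20 (P = 3 + (5 + 12) = 3 + 17 = 20)
((P + I)² + p)² = ((20 - 4)² + 16)² = (16² + 16)² = (256 + 16)² = 272² = 73984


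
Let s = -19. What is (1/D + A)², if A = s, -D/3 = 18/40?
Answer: 284089/729 ≈ 389.70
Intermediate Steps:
D = -27/20 (D = -54/40 = -3*9/20 = -27/20 ≈ -1.3500)
A = -19
(1/D + A)² = (1/(-27/20) - 19)² = (-20/27 - 19)² = (-533/27)² = 284089/729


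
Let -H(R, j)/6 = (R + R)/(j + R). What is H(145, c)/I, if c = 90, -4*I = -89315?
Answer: -1392/4197805 ≈ -0.00033160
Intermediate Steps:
I = 89315/4 (I = -¼*(-89315) = 89315/4 ≈ 22329.)
H(R, j) = -12*R/(R + j) (H(R, j) = -6*(R + R)/(j + R) = -6*2*R/(R + j) = -12*R/(R + j))
H(145, c)/I = (-12*145/(145 + 90))/(89315/4) = -12*145/235*(4/89315) = -12*145*1/235*(4/89315) = -348/47*4/89315 = -1392/4197805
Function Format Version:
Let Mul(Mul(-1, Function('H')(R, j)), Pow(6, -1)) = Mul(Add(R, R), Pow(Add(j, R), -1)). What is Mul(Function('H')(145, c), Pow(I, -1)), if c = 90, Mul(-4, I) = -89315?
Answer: Rational(-1392, 4197805) ≈ -0.00033160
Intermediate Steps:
I = Rational(89315, 4) (I = Mul(Rational(-1, 4), -89315) = Rational(89315, 4) ≈ 22329.)
Function('H')(R, j) = Mul(-12, R, Pow(Add(R, j), -1)) (Function('H')(R, j) = Mul(-6, Mul(Add(R, R), Pow(Add(j, R), -1))) = Mul(-6, Mul(Mul(2, R), Pow(Add(R, j), -1))) = Mul(-6, Mul(2, R, Pow(Add(R, j), -1))) = Mul(-12, R, Pow(Add(R, j), -1)))
Mul(Function('H')(145, c), Pow(I, -1)) = Mul(Mul(-12, 145, Pow(Add(145, 90), -1)), Pow(Rational(89315, 4), -1)) = Mul(Mul(-12, 145, Pow(235, -1)), Rational(4, 89315)) = Mul(Mul(-12, 145, Rational(1, 235)), Rational(4, 89315)) = Mul(Rational(-348, 47), Rational(4, 89315)) = Rational(-1392, 4197805)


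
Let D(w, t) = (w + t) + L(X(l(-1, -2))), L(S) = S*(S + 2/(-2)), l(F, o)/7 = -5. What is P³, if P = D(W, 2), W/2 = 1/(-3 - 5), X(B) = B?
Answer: 128558238823/64 ≈ 2.0087e+9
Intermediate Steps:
l(F, o) = -35 (l(F, o) = 7*(-5) = -35)
W = -¼ (W = 2/(-3 - 5) = 2/(-8) = 2*(-⅛) = -¼ ≈ -0.25000)
L(S) = S*(-1 + S) (L(S) = S*(S + 2*(-½)) = S*(S - 1) = S*(-1 + S))
D(w, t) = 1260 + t + w (D(w, t) = (w + t) - 35*(-1 - 35) = (t + w) - 35*(-36) = (t + w) + 1260 = 1260 + t + w)
P = 5047/4 (P = 1260 + 2 - ¼ = 5047/4 ≈ 1261.8)
P³ = (5047/4)³ = 128558238823/64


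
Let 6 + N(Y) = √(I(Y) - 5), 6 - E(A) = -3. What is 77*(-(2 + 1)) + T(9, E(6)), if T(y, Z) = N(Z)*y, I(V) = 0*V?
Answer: -285 + 9*I*√5 ≈ -285.0 + 20.125*I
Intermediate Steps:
I(V) = 0
E(A) = 9 (E(A) = 6 - 1*(-3) = 6 + 3 = 9)
N(Y) = -6 + I*√5 (N(Y) = -6 + √(0 - 5) = -6 + √(-5) = -6 + I*√5)
T(y, Z) = y*(-6 + I*√5) (T(y, Z) = (-6 + I*√5)*y = y*(-6 + I*√5))
77*(-(2 + 1)) + T(9, E(6)) = 77*(-(2 + 1)) + 9*(-6 + I*√5) = 77*(-1*3) + (-54 + 9*I*√5) = 77*(-3) + (-54 + 9*I*√5) = -231 + (-54 + 9*I*√5) = -285 + 9*I*√5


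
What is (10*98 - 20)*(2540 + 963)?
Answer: 3362880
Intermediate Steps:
(10*98 - 20)*(2540 + 963) = (980 - 20)*3503 = 960*3503 = 3362880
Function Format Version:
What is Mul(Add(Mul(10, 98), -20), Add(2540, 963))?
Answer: 3362880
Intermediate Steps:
Mul(Add(Mul(10, 98), -20), Add(2540, 963)) = Mul(Add(980, -20), 3503) = Mul(960, 3503) = 3362880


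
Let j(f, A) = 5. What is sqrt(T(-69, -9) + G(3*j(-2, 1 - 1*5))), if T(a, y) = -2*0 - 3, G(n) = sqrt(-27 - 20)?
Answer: sqrt(-3 + I*sqrt(47)) ≈ 1.4972 + 2.2895*I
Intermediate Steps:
G(n) = I*sqrt(47) (G(n) = sqrt(-47) = I*sqrt(47))
T(a, y) = -3 (T(a, y) = 0 - 3 = -3)
sqrt(T(-69, -9) + G(3*j(-2, 1 - 1*5))) = sqrt(-3 + I*sqrt(47))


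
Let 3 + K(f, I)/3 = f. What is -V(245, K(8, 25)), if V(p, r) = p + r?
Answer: -260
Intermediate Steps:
K(f, I) = -9 + 3*f
-V(245, K(8, 25)) = -(245 + (-9 + 3*8)) = -(245 + (-9 + 24)) = -(245 + 15) = -1*260 = -260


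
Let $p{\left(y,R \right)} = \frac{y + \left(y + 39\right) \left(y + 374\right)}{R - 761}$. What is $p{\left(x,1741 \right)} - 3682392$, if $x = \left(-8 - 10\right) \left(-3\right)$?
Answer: $- \frac{257764593}{70} \approx -3.6824 \cdot 10^{6}$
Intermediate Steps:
$x = 54$ ($x = \left(-18\right) \left(-3\right) = 54$)
$p{\left(y,R \right)} = \frac{y + \left(39 + y\right) \left(374 + y\right)}{-761 + R}$
$p{\left(x,1741 \right)} - 3682392 = \frac{14586 + 54^{2} + 414 \cdot 54}{-761 + 1741} - 3682392 = \frac{14586 + 2916 + 22356}{980} - 3682392 = \frac{1}{980} \cdot 39858 - 3682392 = \frac{2847}{70} - 3682392 = - \frac{257764593}{70}$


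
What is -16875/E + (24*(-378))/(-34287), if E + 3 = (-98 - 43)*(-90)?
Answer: -51499629/48333241 ≈ -1.0655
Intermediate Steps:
E = 12687 (E = -3 + (-98 - 43)*(-90) = -3 - 141*(-90) = -3 + 12690 = 12687)
-16875/E + (24*(-378))/(-34287) = -16875/12687 + (24*(-378))/(-34287) = -16875*1/12687 - 9072*(-1/34287) = -5625/4229 + 3024/11429 = -51499629/48333241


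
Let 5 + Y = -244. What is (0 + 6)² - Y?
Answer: 285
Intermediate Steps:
Y = -249 (Y = -5 - 244 = -249)
(0 + 6)² - Y = (0 + 6)² - 1*(-249) = 6² + 249 = 36 + 249 = 285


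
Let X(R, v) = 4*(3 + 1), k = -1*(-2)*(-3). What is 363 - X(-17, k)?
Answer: 347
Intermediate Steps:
k = -6 (k = 2*(-3) = -6)
X(R, v) = 16 (X(R, v) = 4*4 = 16)
363 - X(-17, k) = 363 - 1*16 = 363 - 16 = 347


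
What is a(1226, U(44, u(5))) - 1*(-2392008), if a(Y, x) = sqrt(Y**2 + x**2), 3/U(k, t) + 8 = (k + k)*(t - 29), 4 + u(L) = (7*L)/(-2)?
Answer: 2392008 + 13*sqrt(19586734553)/1484 ≈ 2.3932e+6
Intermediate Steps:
u(L) = -4 - 7*L/2 (u(L) = -4 + (7*L)/(-2) = -4 + (7*L)*(-1/2) = -4 - 7*L/2)
U(k, t) = 3/(-8 + 2*k*(-29 + t)) (U(k, t) = 3/(-8 + (k + k)*(t - 29)) = 3/(-8 + (2*k)*(-29 + t)) = 3/(-8 + 2*k*(-29 + t)))
a(1226, U(44, u(5))) - 1*(-2392008) = sqrt(1226**2 + (3/(2*(-4 - 29*44 + 44*(-4 - 7/2*5))))**2) - 1*(-2392008) = sqrt(1503076 + (3/(2*(-4 - 1276 + 44*(-4 - 35/2))))**2) + 2392008 = sqrt(1503076 + (3/(2*(-4 - 1276 + 44*(-43/2))))**2) + 2392008 = sqrt(1503076 + (3/(2*(-4 - 1276 - 946)))**2) + 2392008 = sqrt(1503076 + ((3/2)/(-2226))**2) + 2392008 = sqrt(1503076 + ((3/2)*(-1/2226))**2) + 2392008 = sqrt(1503076 + (-1/1484)**2) + 2392008 = sqrt(1503076 + 1/2202256) + 2392008 = sqrt(3310158139457/2202256) + 2392008 = 13*sqrt(19586734553)/1484 + 2392008 = 2392008 + 13*sqrt(19586734553)/1484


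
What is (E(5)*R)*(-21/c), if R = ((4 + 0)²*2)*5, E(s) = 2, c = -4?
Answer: 1680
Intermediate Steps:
R = 160 (R = (4²*2)*5 = (16*2)*5 = 32*5 = 160)
(E(5)*R)*(-21/c) = (2*160)*(-21/(-4)) = 320*(-21*(-¼)) = 320*(21/4) = 1680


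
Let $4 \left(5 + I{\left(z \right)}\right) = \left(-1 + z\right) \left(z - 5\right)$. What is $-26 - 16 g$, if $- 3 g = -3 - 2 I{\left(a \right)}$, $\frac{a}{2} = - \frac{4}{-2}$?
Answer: $\frac{58}{3} \approx 19.333$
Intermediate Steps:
$a = 4$ ($a = 2 \left(- \frac{4}{-2}\right) = 2 \left(\left(-4\right) \left(- \frac{1}{2}\right)\right) = 2 \cdot 2 = 4$)
$I{\left(z \right)} = -5 + \frac{\left(-1 + z\right) \left(-5 + z\right)}{4}$ ($I{\left(z \right)} = -5 + \frac{\left(-1 + z\right) \left(z - 5\right)}{4} = -5 + \frac{\left(-1 + z\right) \left(-5 + z\right)}{4}$)
$g = - \frac{17}{6}$ ($g = - \frac{-3 - 2 \left(- \frac{15}{4} - 6 + \frac{4^{2}}{4}\right)}{3} = - \frac{-3 - 2 \left(- \frac{15}{4} - 6 + \frac{1}{4} \cdot 16\right)}{3} = - \frac{-3 - 2 \left(- \frac{15}{4} - 6 + 4\right)}{3} = - \frac{-3 - - \frac{23}{2}}{3} = - \frac{-3 + \frac{23}{2}}{3} = \left(- \frac{1}{3}\right) \frac{17}{2} = - \frac{17}{6} \approx -2.8333$)
$-26 - 16 g = -26 - - \frac{136}{3} = -26 + \frac{136}{3} = \frac{58}{3}$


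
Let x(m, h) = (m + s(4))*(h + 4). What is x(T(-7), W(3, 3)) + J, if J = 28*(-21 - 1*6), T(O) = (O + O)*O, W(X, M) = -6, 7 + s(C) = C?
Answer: -946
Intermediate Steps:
s(C) = -7 + C
T(O) = 2*O**2 (T(O) = (2*O)*O = 2*O**2)
x(m, h) = (-3 + m)*(4 + h) (x(m, h) = (m + (-7 + 4))*(h + 4) = (m - 3)*(4 + h) = (-3 + m)*(4 + h))
J = -756 (J = 28*(-21 - 6) = 28*(-27) = -756)
x(T(-7), W(3, 3)) + J = (-12 - 3*(-6) + 4*(2*(-7)**2) - 12*(-7)**2) - 756 = (-12 + 18 + 4*(2*49) - 12*49) - 756 = (-12 + 18 + 4*98 - 6*98) - 756 = (-12 + 18 + 392 - 588) - 756 = -190 - 756 = -946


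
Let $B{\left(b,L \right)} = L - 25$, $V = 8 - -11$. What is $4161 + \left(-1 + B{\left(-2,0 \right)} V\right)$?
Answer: $3685$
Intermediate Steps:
$V = 19$ ($V = 8 + 11 = 19$)
$B{\left(b,L \right)} = -25 + L$ ($B{\left(b,L \right)} = L - 25 = -25 + L$)
$4161 + \left(-1 + B{\left(-2,0 \right)} V\right) = 4161 + \left(-1 + \left(-25 + 0\right) 19\right) = 4161 - 476 = 3685$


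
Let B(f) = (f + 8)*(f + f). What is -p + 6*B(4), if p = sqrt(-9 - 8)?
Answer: 576 - I*sqrt(17) ≈ 576.0 - 4.1231*I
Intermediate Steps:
B(f) = 2*f*(8 + f) (B(f) = (8 + f)*(2*f) = 2*f*(8 + f))
p = I*sqrt(17) (p = sqrt(-17) = I*sqrt(17) ≈ 4.1231*I)
-p + 6*B(4) = -I*sqrt(17) + 6*(2*4*(8 + 4)) = -I*sqrt(17) + 6*(2*4*12) = -I*sqrt(17) + 6*96 = -I*sqrt(17) + 576 = 576 - I*sqrt(17)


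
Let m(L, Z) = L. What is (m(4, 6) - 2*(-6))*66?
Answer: 1056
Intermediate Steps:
(m(4, 6) - 2*(-6))*66 = (4 - 2*(-6))*66 = (4 + 12)*66 = 16*66 = 1056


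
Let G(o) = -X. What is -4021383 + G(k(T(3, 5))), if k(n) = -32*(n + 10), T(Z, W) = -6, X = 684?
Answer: -4022067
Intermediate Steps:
k(n) = -320 - 32*n (k(n) = -32*(10 + n) = -320 - 32*n)
G(o) = -684 (G(o) = -1*684 = -684)
-4021383 + G(k(T(3, 5))) = -4021383 - 684 = -4022067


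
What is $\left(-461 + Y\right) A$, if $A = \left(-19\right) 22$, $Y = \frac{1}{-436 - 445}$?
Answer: $\frac{169767356}{881} \approx 1.927 \cdot 10^{5}$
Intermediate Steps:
$Y = - \frac{1}{881}$ ($Y = \frac{1}{-881} = - \frac{1}{881} \approx -0.0011351$)
$A = -418$
$\left(-461 + Y\right) A = \left(-461 - \frac{1}{881}\right) \left(-418\right) = \left(- \frac{406142}{881}\right) \left(-418\right) = \frac{169767356}{881}$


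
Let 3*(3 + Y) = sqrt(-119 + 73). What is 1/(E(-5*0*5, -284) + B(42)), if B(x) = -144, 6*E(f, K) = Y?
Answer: -46818/6765247 - 18*I*sqrt(46)/6765247 ≈ -0.0069204 - 1.8045e-5*I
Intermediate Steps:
Y = -3 + I*sqrt(46)/3 (Y = -3 + sqrt(-119 + 73)/3 = -3 + sqrt(-46)/3 = -3 + (I*sqrt(46))/3 = -3 + I*sqrt(46)/3 ≈ -3.0 + 2.2608*I)
E(f, K) = -1/2 + I*sqrt(46)/18 (E(f, K) = (-3 + I*sqrt(46)/3)/6 = -1/2 + I*sqrt(46)/18)
1/(E(-5*0*5, -284) + B(42)) = 1/((-1/2 + I*sqrt(46)/18) - 144) = 1/(-289/2 + I*sqrt(46)/18)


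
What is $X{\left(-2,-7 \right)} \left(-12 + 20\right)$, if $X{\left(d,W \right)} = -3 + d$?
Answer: $-40$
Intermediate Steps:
$X{\left(-2,-7 \right)} \left(-12 + 20\right) = \left(-3 - 2\right) \left(-12 + 20\right) = \left(-5\right) 8 = -40$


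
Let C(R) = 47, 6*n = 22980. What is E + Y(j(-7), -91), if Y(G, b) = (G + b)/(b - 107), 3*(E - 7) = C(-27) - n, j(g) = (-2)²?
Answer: -82735/66 ≈ -1253.6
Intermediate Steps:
n = 3830 (n = (⅙)*22980 = 3830)
j(g) = 4
E = -1254 (E = 7 + (47 - 1*3830)/3 = 7 + (47 - 3830)/3 = 7 + (⅓)*(-3783) = 7 - 1261 = -1254)
Y(G, b) = (G + b)/(-107 + b)
E + Y(j(-7), -91) = -1254 + (4 - 91)/(-107 - 91) = -1254 - 87/(-198) = -1254 - 1/198*(-87) = -1254 + 29/66 = -82735/66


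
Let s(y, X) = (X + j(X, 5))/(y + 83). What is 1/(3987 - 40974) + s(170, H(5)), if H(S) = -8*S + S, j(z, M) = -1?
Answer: -1331785/9357711 ≈ -0.14232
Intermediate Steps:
H(S) = -7*S
s(y, X) = (-1 + X)/(83 + y) (s(y, X) = (X - 1)/(y + 83) = (-1 + X)/(83 + y))
1/(3987 - 40974) + s(170, H(5)) = 1/(3987 - 40974) + (-1 - 7*5)/(83 + 170) = 1/(-36987) + (-1 - 35)/253 = -1/36987 + (1/253)*(-36) = -1/36987 - 36/253 = -1331785/9357711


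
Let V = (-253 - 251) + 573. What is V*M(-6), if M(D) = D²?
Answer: 2484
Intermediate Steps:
V = 69 (V = -504 + 573 = 69)
V*M(-6) = 69*(-6)² = 69*36 = 2484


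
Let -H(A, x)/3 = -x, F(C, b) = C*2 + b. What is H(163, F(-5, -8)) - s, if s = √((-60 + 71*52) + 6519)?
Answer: -54 - √10151 ≈ -154.75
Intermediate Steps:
F(C, b) = b + 2*C (F(C, b) = 2*C + b = b + 2*C)
H(A, x) = 3*x (H(A, x) = -(-3)*x = 3*x)
s = √10151 (s = √((-60 + 3692) + 6519) = √(3632 + 6519) = √10151 ≈ 100.75)
H(163, F(-5, -8)) - s = 3*(-8 + 2*(-5)) - √10151 = 3*(-8 - 10) - √10151 = 3*(-18) - √10151 = -54 - √10151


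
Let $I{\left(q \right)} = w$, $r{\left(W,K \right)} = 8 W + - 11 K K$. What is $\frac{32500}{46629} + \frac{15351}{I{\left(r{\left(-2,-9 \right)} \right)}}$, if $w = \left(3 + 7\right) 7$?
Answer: $\frac{102582397}{466290} \approx 220.0$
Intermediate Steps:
$w = 70$ ($w = 10 \cdot 7 = 70$)
$r{\left(W,K \right)} = - 11 K^{2} + 8 W$ ($r{\left(W,K \right)} = 8 W - 11 K^{2} = - 11 K^{2} + 8 W$)
$I{\left(q \right)} = 70$
$\frac{32500}{46629} + \frac{15351}{I{\left(r{\left(-2,-9 \right)} \right)}} = \frac{32500}{46629} + \frac{15351}{70} = 32500 \cdot \frac{1}{46629} + 15351 \cdot \frac{1}{70} = \frac{32500}{46629} + \frac{2193}{10} = \frac{102582397}{466290}$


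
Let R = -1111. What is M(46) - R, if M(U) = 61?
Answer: 1172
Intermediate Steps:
M(46) - R = 61 - 1*(-1111) = 61 + 1111 = 1172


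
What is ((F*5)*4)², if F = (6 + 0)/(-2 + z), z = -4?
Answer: 400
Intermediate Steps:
F = -1 (F = (6 + 0)/(-2 - 4) = 6/(-6) = 6*(-⅙) = -1)
((F*5)*4)² = (-1*5*4)² = (-5*4)² = (-20)² = 400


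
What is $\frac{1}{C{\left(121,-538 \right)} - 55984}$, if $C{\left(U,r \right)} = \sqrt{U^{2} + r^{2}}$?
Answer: $- \frac{55984}{3133904171} - \frac{\sqrt{304085}}{3133904171} \approx -1.804 \cdot 10^{-5}$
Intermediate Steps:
$\frac{1}{C{\left(121,-538 \right)} - 55984} = \frac{1}{\sqrt{121^{2} + \left(-538\right)^{2}} - 55984} = \frac{1}{\sqrt{14641 + 289444} - 55984} = \frac{1}{\sqrt{304085} - 55984} = \frac{1}{-55984 + \sqrt{304085}}$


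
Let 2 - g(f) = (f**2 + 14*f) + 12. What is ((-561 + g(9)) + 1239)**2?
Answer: 212521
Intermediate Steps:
g(f) = -10 - f**2 - 14*f (g(f) = 2 - ((f**2 + 14*f) + 12) = 2 - (12 + f**2 + 14*f) = 2 + (-12 - f**2 - 14*f) = -10 - f**2 - 14*f)
((-561 + g(9)) + 1239)**2 = ((-561 + (-10 - 1*9**2 - 14*9)) + 1239)**2 = ((-561 + (-10 - 1*81 - 126)) + 1239)**2 = ((-561 + (-10 - 81 - 126)) + 1239)**2 = ((-561 - 217) + 1239)**2 = (-778 + 1239)**2 = 461**2 = 212521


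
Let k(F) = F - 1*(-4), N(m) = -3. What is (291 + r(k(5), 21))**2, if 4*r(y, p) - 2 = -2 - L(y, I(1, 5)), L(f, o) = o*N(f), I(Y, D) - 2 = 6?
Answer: 88209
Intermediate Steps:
I(Y, D) = 8 (I(Y, D) = 2 + 6 = 8)
L(f, o) = -3*o (L(f, o) = o*(-3) = -3*o)
k(F) = 4 + F (k(F) = F + 4 = 4 + F)
r(y, p) = 6 (r(y, p) = 1/2 + (-2 - (-3)*8)/4 = 1/2 + (-2 - 1*(-24))/4 = 1/2 + (-2 + 24)/4 = 1/2 + (1/4)*22 = 1/2 + 11/2 = 6)
(291 + r(k(5), 21))**2 = (291 + 6)**2 = 297**2 = 88209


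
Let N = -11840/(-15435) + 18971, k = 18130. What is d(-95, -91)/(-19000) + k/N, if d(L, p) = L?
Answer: 2250405569/2342633800 ≈ 0.96063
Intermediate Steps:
N = 58565845/3087 (N = -11840*(-1/15435) + 18971 = 2368/3087 + 18971 = 58565845/3087 ≈ 18972.)
d(-95, -91)/(-19000) + k/N = -95/(-19000) + 18130/(58565845/3087) = -95*(-1/19000) + 18130*(3087/58565845) = 1/200 + 11193462/11713169 = 2250405569/2342633800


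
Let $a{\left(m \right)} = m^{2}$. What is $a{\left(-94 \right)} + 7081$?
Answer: $15917$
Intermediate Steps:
$a{\left(-94 \right)} + 7081 = \left(-94\right)^{2} + 7081 = 8836 + 7081 = 15917$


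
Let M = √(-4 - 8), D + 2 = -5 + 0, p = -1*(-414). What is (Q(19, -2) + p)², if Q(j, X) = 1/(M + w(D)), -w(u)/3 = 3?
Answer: (6168600*√3 + 11818873*I)/(3*(12*√3 + 23*I)) ≈ 1.7132e+5 - 30.834*I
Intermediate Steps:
p = 414
D = -7 (D = -2 + (-5 + 0) = -2 - 5 = -7)
w(u) = -9 (w(u) = -3*3 = -9)
M = 2*I*√3 (M = √(-12) = 2*I*√3 ≈ 3.4641*I)
Q(j, X) = 1/(-9 + 2*I*√3) (Q(j, X) = 1/(2*I*√3 - 9) = 1/(-9 + 2*I*√3))
(Q(19, -2) + p)² = ((-3/31 - 2*I*√3/93) + 414)² = (12831/31 - 2*I*√3/93)²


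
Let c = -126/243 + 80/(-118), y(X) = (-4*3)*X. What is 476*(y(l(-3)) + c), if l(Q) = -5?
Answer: 44588824/1593 ≈ 27990.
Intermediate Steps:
y(X) = -12*X
c = -1906/1593 (c = -126*1/243 + 80*(-1/118) = -14/27 - 40/59 = -1906/1593 ≈ -1.1965)
476*(y(l(-3)) + c) = 476*(-12*(-5) - 1906/1593) = 476*(60 - 1906/1593) = 476*(93674/1593) = 44588824/1593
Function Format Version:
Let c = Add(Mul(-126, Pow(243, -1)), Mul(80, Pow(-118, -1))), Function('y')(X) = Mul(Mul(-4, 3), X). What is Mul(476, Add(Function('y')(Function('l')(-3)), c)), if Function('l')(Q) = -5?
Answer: Rational(44588824, 1593) ≈ 27990.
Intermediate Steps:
Function('y')(X) = Mul(-12, X)
c = Rational(-1906, 1593) (c = Add(Mul(-126, Rational(1, 243)), Mul(80, Rational(-1, 118))) = Add(Rational(-14, 27), Rational(-40, 59)) = Rational(-1906, 1593) ≈ -1.1965)
Mul(476, Add(Function('y')(Function('l')(-3)), c)) = Mul(476, Add(Mul(-12, -5), Rational(-1906, 1593))) = Mul(476, Add(60, Rational(-1906, 1593))) = Mul(476, Rational(93674, 1593)) = Rational(44588824, 1593)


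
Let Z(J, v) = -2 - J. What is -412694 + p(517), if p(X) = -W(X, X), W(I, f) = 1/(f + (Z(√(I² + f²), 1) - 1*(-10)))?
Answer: -106868348857/258953 + 517*√2/258953 ≈ -4.1269e+5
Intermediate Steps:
W(I, f) = 1/(8 + f - √(I² + f²)) (W(I, f) = 1/(f + ((-2 - √(I² + f²)) - 1*(-10))) = 1/(f + ((-2 - √(I² + f²)) + 10)) = 1/(f + (8 - √(I² + f²))) = 1/(8 + f - √(I² + f²)))
p(X) = -1/(8 + X - √2*√(X²)) (p(X) = -1/(8 + X - √(X² + X²)) = -1/(8 + X - √(2*X²)) = -1/(8 + X - √2*√(X²)))
-412694 + p(517) = -412694 - 1/(8 + 517 - √2*√(517²)) = -412694 - 1/(8 + 517 - √2*√267289) = -412694 - 1/(8 + 517 - 1*√2*517) = -412694 - 1/(8 + 517 - 517*√2) = -412694 - 1/(525 - 517*√2)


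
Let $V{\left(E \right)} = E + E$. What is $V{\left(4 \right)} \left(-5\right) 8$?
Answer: $-320$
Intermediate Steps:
$V{\left(E \right)} = 2 E$
$V{\left(4 \right)} \left(-5\right) 8 = 2 \cdot 4 \left(-5\right) 8 = 8 \left(-5\right) 8 = \left(-40\right) 8 = -320$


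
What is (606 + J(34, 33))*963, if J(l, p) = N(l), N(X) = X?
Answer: 616320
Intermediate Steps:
J(l, p) = l
(606 + J(34, 33))*963 = (606 + 34)*963 = 640*963 = 616320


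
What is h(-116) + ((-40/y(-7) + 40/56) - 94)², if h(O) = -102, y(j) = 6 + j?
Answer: 134131/49 ≈ 2737.4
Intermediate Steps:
h(-116) + ((-40/y(-7) + 40/56) - 94)² = -102 + ((-40/(6 - 7) + 40/56) - 94)² = -102 + ((-40/(-1) + 40*(1/56)) - 94)² = -102 + ((-40*(-1) + 5/7) - 94)² = -102 + ((40 + 5/7) - 94)² = -102 + (285/7 - 94)² = -102 + (-373/7)² = -102 + 139129/49 = 134131/49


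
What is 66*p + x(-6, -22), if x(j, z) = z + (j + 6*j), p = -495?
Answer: -32734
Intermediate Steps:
x(j, z) = z + 7*j
66*p + x(-6, -22) = 66*(-495) + (-22 + 7*(-6)) = -32670 + (-22 - 42) = -32670 - 64 = -32734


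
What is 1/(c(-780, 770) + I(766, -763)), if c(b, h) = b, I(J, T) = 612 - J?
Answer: -1/934 ≈ -0.0010707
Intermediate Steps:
1/(c(-780, 770) + I(766, -763)) = 1/(-780 + (612 - 1*766)) = 1/(-780 + (612 - 766)) = 1/(-780 - 154) = 1/(-934) = -1/934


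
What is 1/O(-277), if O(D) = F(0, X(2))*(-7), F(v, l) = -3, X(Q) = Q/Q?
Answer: 1/21 ≈ 0.047619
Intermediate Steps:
X(Q) = 1
O(D) = 21 (O(D) = -3*(-7) = 21)
1/O(-277) = 1/21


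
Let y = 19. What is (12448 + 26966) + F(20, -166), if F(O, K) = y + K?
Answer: 39267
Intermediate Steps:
F(O, K) = 19 + K
(12448 + 26966) + F(20, -166) = (12448 + 26966) + (19 - 166) = 39414 - 147 = 39267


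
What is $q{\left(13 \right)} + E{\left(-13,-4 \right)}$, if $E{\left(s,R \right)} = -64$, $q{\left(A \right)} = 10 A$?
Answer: $66$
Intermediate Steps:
$q{\left(13 \right)} + E{\left(-13,-4 \right)} = 10 \cdot 13 - 64 = 130 - 64 = 66$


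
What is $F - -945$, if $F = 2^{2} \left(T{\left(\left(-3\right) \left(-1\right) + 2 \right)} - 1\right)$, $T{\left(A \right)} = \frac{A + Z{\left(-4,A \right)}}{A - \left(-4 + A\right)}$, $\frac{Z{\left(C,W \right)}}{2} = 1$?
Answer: $948$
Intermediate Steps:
$Z{\left(C,W \right)} = 2$ ($Z{\left(C,W \right)} = 2 \cdot 1 = 2$)
$T{\left(A \right)} = \frac{1}{2} + \frac{A}{4}$ ($T{\left(A \right)} = \frac{A + 2}{A - \left(-4 + A\right)} = \frac{2 + A}{4} = \left(2 + A\right) \frac{1}{4} = \frac{1}{2} + \frac{A}{4}$)
$F = 3$ ($F = 2^{2} \left(\left(\frac{1}{2} + \frac{\left(-3\right) \left(-1\right) + 2}{4}\right) - 1\right) = 4 \left(\left(\frac{1}{2} + \frac{3 + 2}{4}\right) - 1\right) = 4 \left(\left(\frac{1}{2} + \frac{1}{4} \cdot 5\right) - 1\right) = 4 \left(\left(\frac{1}{2} + \frac{5}{4}\right) - 1\right) = 4 \left(\frac{7}{4} - 1\right) = 4 \cdot \frac{3}{4} = 3$)
$F - -945 = 3 - -945 = 3 + 945 = 948$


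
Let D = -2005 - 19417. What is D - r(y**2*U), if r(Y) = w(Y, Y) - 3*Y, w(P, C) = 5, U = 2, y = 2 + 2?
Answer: -21331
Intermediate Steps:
y = 4
r(Y) = 5 - 3*Y
D = -21422
D - r(y**2*U) = -21422 - (5 - 3*4**2*2) = -21422 - (5 - 48*2) = -21422 - (5 - 3*32) = -21422 - (5 - 96) = -21422 - 1*(-91) = -21422 + 91 = -21331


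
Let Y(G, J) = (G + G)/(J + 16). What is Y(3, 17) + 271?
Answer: 2983/11 ≈ 271.18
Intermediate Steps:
Y(G, J) = 2*G/(16 + J) (Y(G, J) = (2*G)/(16 + J) = 2*G/(16 + J))
Y(3, 17) + 271 = 2*3/(16 + 17) + 271 = 2*3/33 + 271 = 2*3*(1/33) + 271 = 2/11 + 271 = 2983/11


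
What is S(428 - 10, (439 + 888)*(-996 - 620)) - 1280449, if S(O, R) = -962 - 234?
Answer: -1281645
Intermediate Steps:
S(O, R) = -1196
S(428 - 10, (439 + 888)*(-996 - 620)) - 1280449 = -1196 - 1280449 = -1281645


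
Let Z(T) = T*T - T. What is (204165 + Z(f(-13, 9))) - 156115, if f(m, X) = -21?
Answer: 48512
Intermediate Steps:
Z(T) = T² - T
(204165 + Z(f(-13, 9))) - 156115 = (204165 - 21*(-1 - 21)) - 156115 = (204165 - 21*(-22)) - 156115 = (204165 + 462) - 156115 = 204627 - 156115 = 48512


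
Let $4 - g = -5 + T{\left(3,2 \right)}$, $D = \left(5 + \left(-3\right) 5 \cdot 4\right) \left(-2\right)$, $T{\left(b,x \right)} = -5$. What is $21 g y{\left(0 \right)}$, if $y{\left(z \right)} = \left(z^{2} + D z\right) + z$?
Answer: $0$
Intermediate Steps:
$D = 110$ ($D = \left(5 - 60\right) \left(-2\right) = \left(-55\right) \left(-2\right) = 110$)
$y{\left(z \right)} = z^{2} + 111 z$ ($y{\left(z \right)} = \left(z^{2} + 110 z\right) + z = z^{2} + 111 z$)
$g = 14$ ($g = 4 - \left(-5 - 5\right) = 4 - -10 = 4 + 10 = 14$)
$21 g y{\left(0 \right)} = 21 \cdot 14 \cdot 0 \left(111 + 0\right) = 294 \cdot 0 \cdot 111 = 294 \cdot 0 = 0$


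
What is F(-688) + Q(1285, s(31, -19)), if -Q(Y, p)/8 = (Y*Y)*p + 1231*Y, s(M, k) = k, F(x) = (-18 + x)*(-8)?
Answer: 238337168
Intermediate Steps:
F(x) = 144 - 8*x
Q(Y, p) = -9848*Y - 8*p*Y² (Q(Y, p) = -8*((Y*Y)*p + 1231*Y) = -8*(Y²*p + 1231*Y) = -8*(p*Y² + 1231*Y) = -8*(1231*Y + p*Y²) = -9848*Y - 8*p*Y²)
F(-688) + Q(1285, s(31, -19)) = (144 - 8*(-688)) - 8*1285*(1231 + 1285*(-19)) = (144 + 5504) - 8*1285*(1231 - 24415) = 5648 - 8*1285*(-23184) = 5648 + 238331520 = 238337168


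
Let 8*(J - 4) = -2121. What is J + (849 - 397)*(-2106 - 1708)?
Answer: -13793513/8 ≈ -1.7242e+6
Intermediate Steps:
J = -2089/8 (J = 4 + (1/8)*(-2121) = 4 - 2121/8 = -2089/8 ≈ -261.13)
J + (849 - 397)*(-2106 - 1708) = -2089/8 + (849 - 397)*(-2106 - 1708) = -2089/8 + 452*(-3814) = -2089/8 - 1723928 = -13793513/8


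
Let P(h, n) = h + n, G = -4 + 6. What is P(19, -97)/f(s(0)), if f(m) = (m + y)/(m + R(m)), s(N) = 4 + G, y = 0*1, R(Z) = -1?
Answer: -65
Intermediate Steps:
G = 2
y = 0
s(N) = 6 (s(N) = 4 + 2 = 6)
f(m) = m/(-1 + m) (f(m) = (m + 0)/(m - 1) = m/(-1 + m))
P(19, -97)/f(s(0)) = (19 - 97)/((6/(-1 + 6))) = -78/(6/5) = -78/(6*(⅕)) = -78/6/5 = -78*⅚ = -65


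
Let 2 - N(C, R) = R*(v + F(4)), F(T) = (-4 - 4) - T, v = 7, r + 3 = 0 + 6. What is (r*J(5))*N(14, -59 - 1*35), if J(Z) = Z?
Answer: -7020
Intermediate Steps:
r = 3 (r = -3 + (0 + 6) = -3 + 6 = 3)
F(T) = -8 - T
N(C, R) = 2 + 5*R (N(C, R) = 2 - R*(7 + (-8 - 1*4)) = 2 - R*(7 + (-8 - 4)) = 2 - R*(7 - 12) = 2 - R*(-5) = 2 - (-5)*R = 2 + 5*R)
(r*J(5))*N(14, -59 - 1*35) = (3*5)*(2 + 5*(-59 - 1*35)) = 15*(2 + 5*(-59 - 35)) = 15*(2 + 5*(-94)) = 15*(2 - 470) = 15*(-468) = -7020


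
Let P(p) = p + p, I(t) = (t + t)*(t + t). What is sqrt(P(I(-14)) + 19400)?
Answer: 2*sqrt(5242) ≈ 144.80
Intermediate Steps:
I(t) = 4*t**2 (I(t) = (2*t)*(2*t) = 4*t**2)
P(p) = 2*p
sqrt(P(I(-14)) + 19400) = sqrt(2*(4*(-14)**2) + 19400) = sqrt(2*(4*196) + 19400) = sqrt(2*784 + 19400) = sqrt(1568 + 19400) = sqrt(20968) = 2*sqrt(5242)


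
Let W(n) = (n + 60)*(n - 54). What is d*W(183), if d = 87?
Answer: 2727189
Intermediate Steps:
W(n) = (-54 + n)*(60 + n) (W(n) = (60 + n)*(-54 + n) = (-54 + n)*(60 + n))
d*W(183) = 87*(-3240 + 183² + 6*183) = 87*(-3240 + 33489 + 1098) = 87*31347 = 2727189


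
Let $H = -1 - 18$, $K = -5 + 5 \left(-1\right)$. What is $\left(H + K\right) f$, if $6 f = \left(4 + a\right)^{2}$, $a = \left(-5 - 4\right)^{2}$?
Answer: $- \frac{209525}{6} \approx -34921.0$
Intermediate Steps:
$K = -10$ ($K = -5 - 5 = -10$)
$a = 81$ ($a = \left(-9\right)^{2} = 81$)
$H = -19$ ($H = -1 - 18 = -19$)
$f = \frac{7225}{6}$ ($f = \frac{\left(4 + 81\right)^{2}}{6} = \frac{85^{2}}{6} = \frac{1}{6} \cdot 7225 = \frac{7225}{6} \approx 1204.2$)
$\left(H + K\right) f = \left(-19 - 10\right) \frac{7225}{6} = \left(-29\right) \frac{7225}{6} = - \frac{209525}{6}$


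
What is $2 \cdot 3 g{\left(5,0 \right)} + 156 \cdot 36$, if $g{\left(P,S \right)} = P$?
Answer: $5646$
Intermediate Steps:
$2 \cdot 3 g{\left(5,0 \right)} + 156 \cdot 36 = 2 \cdot 3 \cdot 5 + 156 \cdot 36 = 6 \cdot 5 + 5616 = 30 + 5616 = 5646$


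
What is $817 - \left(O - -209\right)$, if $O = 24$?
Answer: $584$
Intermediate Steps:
$817 - \left(O - -209\right) = 817 - \left(24 - -209\right) = 817 - \left(24 + 209\right) = 817 - 233 = 584$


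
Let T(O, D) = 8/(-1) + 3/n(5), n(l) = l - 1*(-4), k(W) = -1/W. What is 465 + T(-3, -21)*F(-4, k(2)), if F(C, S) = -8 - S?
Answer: 1045/2 ≈ 522.50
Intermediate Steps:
n(l) = 4 + l (n(l) = l + 4 = 4 + l)
T(O, D) = -23/3 (T(O, D) = 8/(-1) + 3/(4 + 5) = 8*(-1) + 3/9 = -8 + 3*(⅑) = -8 + ⅓ = -23/3)
465 + T(-3, -21)*F(-4, k(2)) = 465 - 23*(-8 - (-1)/2)/3 = 465 - 23*(-8 - 1*(-½))/3 = 465 - 23*(-8 + ½)/3 = 465 - 23/3*(-15/2) = 465 + 115/2 = 1045/2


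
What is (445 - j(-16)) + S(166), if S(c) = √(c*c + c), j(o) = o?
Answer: 461 + √27722 ≈ 627.50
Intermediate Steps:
S(c) = √(c + c²) (S(c) = √(c² + c) = √(c + c²))
(445 - j(-16)) + S(166) = (445 - 1*(-16)) + √(166*(1 + 166)) = (445 + 16) + √(166*167) = 461 + √27722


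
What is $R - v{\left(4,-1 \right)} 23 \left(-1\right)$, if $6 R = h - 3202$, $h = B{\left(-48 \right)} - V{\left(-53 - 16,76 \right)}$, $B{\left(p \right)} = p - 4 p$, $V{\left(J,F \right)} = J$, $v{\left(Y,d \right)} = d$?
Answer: $- \frac{3127}{6} \approx -521.17$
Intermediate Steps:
$B{\left(p \right)} = - 3 p$
$h = 213$ ($h = \left(-3\right) \left(-48\right) - \left(-53 - 16\right) = 144 - \left(-53 - 16\right) = 144 - -69 = 144 + 69 = 213$)
$R = - \frac{2989}{6}$ ($R = \frac{213 - 3202}{6} = \frac{1}{6} \left(-2989\right) = - \frac{2989}{6} \approx -498.17$)
$R - v{\left(4,-1 \right)} 23 \left(-1\right) = - \frac{2989}{6} - \left(-1\right) 23 \left(-1\right) = - \frac{2989}{6} - \left(-23\right) \left(-1\right) = - \frac{2989}{6} - 23 = - \frac{3127}{6}$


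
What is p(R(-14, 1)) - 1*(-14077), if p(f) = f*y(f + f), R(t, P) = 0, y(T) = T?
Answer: 14077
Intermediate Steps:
p(f) = 2*f**2 (p(f) = f*(f + f) = f*(2*f) = 2*f**2)
p(R(-14, 1)) - 1*(-14077) = 2*0**2 - 1*(-14077) = 2*0 + 14077 = 0 + 14077 = 14077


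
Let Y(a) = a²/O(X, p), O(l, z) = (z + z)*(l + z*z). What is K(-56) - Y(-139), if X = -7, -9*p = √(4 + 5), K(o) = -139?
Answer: -538903/124 ≈ -4346.0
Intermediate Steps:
p = -⅓ (p = -√(4 + 5)/9 = -√9/9 = -⅑*3 = -⅓ ≈ -0.33333)
O(l, z) = 2*z*(l + z²) (O(l, z) = (2*z)*(l + z²) = 2*z*(l + z²))
Y(a) = 27*a²/124 (Y(a) = a²/((2*(-⅓)*(-7 + (-⅓)²))) = a²/((2*(-⅓)*(-7 + ⅑))) = a²/((2*(-⅓)*(-62/9))) = a²/(124/27) = a²*(27/124) = 27*a²/124)
K(-56) - Y(-139) = -139 - 27*(-139)²/124 = -139 - 27*19321/124 = -139 - 1*521667/124 = -139 - 521667/124 = -538903/124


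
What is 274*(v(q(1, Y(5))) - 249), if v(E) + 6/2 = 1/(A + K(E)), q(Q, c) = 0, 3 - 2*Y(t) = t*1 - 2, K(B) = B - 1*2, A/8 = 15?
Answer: -4073695/59 ≈ -69046.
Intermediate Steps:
A = 120 (A = 8*15 = 120)
K(B) = -2 + B (K(B) = B - 2 = -2 + B)
Y(t) = 5/2 - t/2 (Y(t) = 3/2 - (t*1 - 2)/2 = 3/2 - (t - 2)/2 = 3/2 - (-2 + t)/2 = 3/2 + (1 - t/2) = 5/2 - t/2)
v(E) = -3 + 1/(118 + E) (v(E) = -3 + 1/(120 + (-2 + E)) = -3 + 1/(118 + E))
274*(v(q(1, Y(5))) - 249) = 274*((-353 - 3*0)/(118 + 0) - 249) = 274*((-353 + 0)/118 - 249) = 274*((1/118)*(-353) - 249) = 274*(-353/118 - 249) = 274*(-29735/118) = -4073695/59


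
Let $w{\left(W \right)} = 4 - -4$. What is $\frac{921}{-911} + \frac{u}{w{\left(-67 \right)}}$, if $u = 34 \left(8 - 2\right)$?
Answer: $\frac{44619}{1822} \approx 24.489$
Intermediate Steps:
$w{\left(W \right)} = 8$ ($w{\left(W \right)} = 4 + 4 = 8$)
$u = 204$ ($u = 34 \cdot 6 = 204$)
$\frac{921}{-911} + \frac{u}{w{\left(-67 \right)}} = \frac{921}{-911} + \frac{204}{8} = 921 \left(- \frac{1}{911}\right) + 204 \cdot \frac{1}{8} = - \frac{921}{911} + \frac{51}{2} = \frac{44619}{1822}$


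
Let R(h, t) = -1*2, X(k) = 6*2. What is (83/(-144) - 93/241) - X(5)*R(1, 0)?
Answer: 799501/34704 ≈ 23.038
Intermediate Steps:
X(k) = 12
R(h, t) = -2
(83/(-144) - 93/241) - X(5)*R(1, 0) = (83/(-144) - 93/241) - 12*(-2) = (83*(-1/144) - 93*1/241) - 1*(-24) = (-83/144 - 93/241) + 24 = -33395/34704 + 24 = 799501/34704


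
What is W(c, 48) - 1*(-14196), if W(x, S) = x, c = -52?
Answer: 14144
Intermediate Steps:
W(c, 48) - 1*(-14196) = -52 - 1*(-14196) = -52 + 14196 = 14144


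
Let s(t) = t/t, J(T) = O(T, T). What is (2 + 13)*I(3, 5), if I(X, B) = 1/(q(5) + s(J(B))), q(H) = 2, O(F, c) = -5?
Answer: 5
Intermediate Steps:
J(T) = -5
s(t) = 1
I(X, B) = ⅓ (I(X, B) = 1/(2 + 1) = 1/3 = ⅓)
(2 + 13)*I(3, 5) = (2 + 13)*(⅓) = 15*(⅓) = 5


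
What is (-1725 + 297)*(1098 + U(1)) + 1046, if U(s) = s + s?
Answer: -1569754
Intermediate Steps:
U(s) = 2*s
(-1725 + 297)*(1098 + U(1)) + 1046 = (-1725 + 297)*(1098 + 2*1) + 1046 = -1428*(1098 + 2) + 1046 = -1428*1100 + 1046 = -1570800 + 1046 = -1569754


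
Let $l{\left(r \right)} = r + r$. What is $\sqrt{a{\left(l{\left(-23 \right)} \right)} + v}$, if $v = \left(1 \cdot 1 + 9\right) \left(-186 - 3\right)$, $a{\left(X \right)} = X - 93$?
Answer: $i \sqrt{2029} \approx 45.044 i$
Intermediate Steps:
$l{\left(r \right)} = 2 r$
$a{\left(X \right)} = -93 + X$
$v = -1890$ ($v = \left(1 + 9\right) \left(-189\right) = 10 \left(-189\right) = -1890$)
$\sqrt{a{\left(l{\left(-23 \right)} \right)} + v} = \sqrt{\left(-93 + 2 \left(-23\right)\right) - 1890} = \sqrt{\left(-93 - 46\right) - 1890} = \sqrt{-139 - 1890} = \sqrt{-2029} = i \sqrt{2029}$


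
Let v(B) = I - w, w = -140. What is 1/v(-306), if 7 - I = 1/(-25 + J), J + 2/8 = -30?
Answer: 221/32491 ≈ 0.0068019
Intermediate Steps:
J = -121/4 (J = -¼ - 30 = -121/4 ≈ -30.250)
I = 1551/221 (I = 7 - 1/(-25 - 121/4) = 7 - 1/(-221/4) = 7 - 1*(-4/221) = 7 + 4/221 = 1551/221 ≈ 7.0181)
v(B) = 32491/221 (v(B) = 1551/221 - 1*(-140) = 1551/221 + 140 = 32491/221)
1/v(-306) = 1/(32491/221) = 221/32491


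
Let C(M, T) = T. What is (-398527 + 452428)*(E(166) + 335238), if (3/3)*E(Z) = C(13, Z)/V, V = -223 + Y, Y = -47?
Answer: 271044454483/15 ≈ 1.8070e+10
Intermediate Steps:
V = -270 (V = -223 - 47 = -270)
E(Z) = -Z/270 (E(Z) = Z/(-270) = Z*(-1/270) = -Z/270)
(-398527 + 452428)*(E(166) + 335238) = (-398527 + 452428)*(-1/270*166 + 335238) = 53901*(-83/135 + 335238) = 53901*(45257047/135) = 271044454483/15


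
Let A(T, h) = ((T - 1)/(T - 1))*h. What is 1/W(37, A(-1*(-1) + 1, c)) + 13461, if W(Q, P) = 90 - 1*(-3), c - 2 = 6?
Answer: 1251874/93 ≈ 13461.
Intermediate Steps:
c = 8 (c = 2 + 6 = 8)
A(T, h) = h (A(T, h) = ((-1 + T)/(-1 + T))*h = 1*h = h)
W(Q, P) = 93 (W(Q, P) = 90 + 3 = 93)
1/W(37, A(-1*(-1) + 1, c)) + 13461 = 1/93 + 13461 = 1251874/93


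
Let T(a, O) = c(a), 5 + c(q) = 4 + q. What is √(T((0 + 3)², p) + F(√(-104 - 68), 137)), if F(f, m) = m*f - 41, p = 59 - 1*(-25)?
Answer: √(-33 + 274*I*√43) ≈ 29.699 + 30.249*I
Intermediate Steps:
c(q) = -1 + q (c(q) = -5 + (4 + q) = -1 + q)
p = 84 (p = 59 + 25 = 84)
F(f, m) = -41 + f*m (F(f, m) = f*m - 41 = -41 + f*m)
T(a, O) = -1 + a
√(T((0 + 3)², p) + F(√(-104 - 68), 137)) = √((-1 + (0 + 3)²) + (-41 + √(-104 - 68)*137)) = √((-1 + 3²) + (-41 + √(-172)*137)) = √((-1 + 9) + (-41 + (2*I*√43)*137)) = √(8 + (-41 + 274*I*√43)) = √(-33 + 274*I*√43)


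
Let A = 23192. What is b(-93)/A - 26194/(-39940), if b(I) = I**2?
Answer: 238233077/231572120 ≈ 1.0288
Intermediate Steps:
b(-93)/A - 26194/(-39940) = (-93)**2/23192 - 26194/(-39940) = 8649*(1/23192) - 26194*(-1/39940) = 8649/23192 + 13097/19970 = 238233077/231572120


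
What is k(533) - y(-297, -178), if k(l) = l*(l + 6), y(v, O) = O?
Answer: 287465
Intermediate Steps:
k(l) = l*(6 + l)
k(533) - y(-297, -178) = 533*(6 + 533) - 1*(-178) = 533*539 + 178 = 287287 + 178 = 287465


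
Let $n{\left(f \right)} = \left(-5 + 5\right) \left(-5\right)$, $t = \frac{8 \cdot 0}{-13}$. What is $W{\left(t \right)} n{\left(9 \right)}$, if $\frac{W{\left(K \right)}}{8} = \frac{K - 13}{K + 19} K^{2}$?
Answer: $0$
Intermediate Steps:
$t = 0$ ($t = 0 \left(- \frac{1}{13}\right) = 0$)
$n{\left(f \right)} = 0$ ($n{\left(f \right)} = 0 \left(-5\right) = 0$)
$W{\left(K \right)} = \frac{8 K^{2} \left(-13 + K\right)}{19 + K}$ ($W{\left(K \right)} = 8 \frac{K - 13}{K + 19} K^{2} = 8 \frac{-13 + K}{19 + K} K^{2} = 8 \frac{K^{2} \left(-13 + K\right)}{19 + K} = \frac{8 K^{2} \left(-13 + K\right)}{19 + K}$)
$W{\left(t \right)} n{\left(9 \right)} = \frac{8 \cdot 0^{2} \left(-13 + 0\right)}{19 + 0} \cdot 0 = 8 \cdot 0 \cdot \frac{1}{19} \left(-13\right) 0 = 0 \cdot 0 = 0$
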